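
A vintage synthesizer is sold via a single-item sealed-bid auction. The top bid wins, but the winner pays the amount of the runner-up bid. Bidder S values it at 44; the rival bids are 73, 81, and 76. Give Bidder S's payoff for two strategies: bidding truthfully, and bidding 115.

Truthful: 0; alternative: -37.

The highest competing bid is 81.
Bidding truthfully at 44: the top bid is 81 (a rival), so Bidder S loses. Payoff = 0.
Bidding 115: Bidder S has the top bid, wins, and pays the second-highest bid 81. Payoff = 44 − 81 = -37.
Deviating from a truthful bid can only lose payoff in a second-price auction — never gain.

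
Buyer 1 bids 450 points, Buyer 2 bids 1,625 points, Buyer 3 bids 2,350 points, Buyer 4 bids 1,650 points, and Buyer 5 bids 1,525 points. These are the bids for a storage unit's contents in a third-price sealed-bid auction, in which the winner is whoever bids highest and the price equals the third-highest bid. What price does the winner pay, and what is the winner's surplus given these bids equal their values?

Price 1,625 points; surplus 725 points.

Ordered from highest: Buyer 3 2,350 points, then Buyer 4 1,650 points, then Buyer 2 1,625 points, then Buyer 5 1,525 points, then Buyer 1 450 points.
Buyer 3 is the highest bidder, so Buyer 3 wins.
Under the third-price rule, the price is the third-highest bid: 1,625 points.
Surplus = 2,350 points − 1,625 points = 725 points.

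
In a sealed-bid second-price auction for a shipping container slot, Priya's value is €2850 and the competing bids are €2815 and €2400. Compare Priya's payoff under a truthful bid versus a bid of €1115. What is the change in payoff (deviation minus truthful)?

Change in payoff: -€35.

The highest competing bid is €2815.
Bidding truthfully at €2850: Priya has the top bid, wins, and pays the second-highest bid €2815. Payoff = €2850 − €2815 = €35.
Bidding €1115: the top bid is €2815 (a rival), so Priya loses. Payoff = €0.
Change = €0 − €35 = -€35.
Deviating from a truthful bid can only lose payoff in a second-price auction — never gain.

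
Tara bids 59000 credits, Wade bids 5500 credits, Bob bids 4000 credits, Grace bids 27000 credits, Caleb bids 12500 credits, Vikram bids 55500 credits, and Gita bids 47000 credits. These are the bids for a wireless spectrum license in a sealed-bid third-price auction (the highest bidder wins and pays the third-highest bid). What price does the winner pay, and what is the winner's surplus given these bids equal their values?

The winner pays 47000 credits for a surplus of 12000 credits.

Ordered from highest: Tara 59000 credits, then Vikram 55500 credits, then Gita 47000 credits, then Grace 27000 credits, then Caleb 12500 credits, then Wade 5500 credits, then Bob 4000 credits.
Tara is the highest bidder, so Tara wins.
Under the third-price rule, the price is the third-highest bid: 47000 credits.
Surplus = 59000 credits − 47000 credits = 12000 credits.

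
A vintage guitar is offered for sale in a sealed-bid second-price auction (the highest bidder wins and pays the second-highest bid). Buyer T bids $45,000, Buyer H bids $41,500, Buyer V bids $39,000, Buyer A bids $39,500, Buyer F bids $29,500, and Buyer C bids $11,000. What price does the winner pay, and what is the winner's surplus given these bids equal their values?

The winner pays $41,500 for a surplus of $3,500.

Bids in descending order: Buyer T $45,000; Buyer H $41,500; Buyer A $39,500; Buyer V $39,000; Buyer F $29,500; Buyer C $11,000.
Buyer T is the highest bidder, so Buyer T wins.
Under the second-price rule, the price is the second-highest bid: $41,500.
Surplus = $45,000 − $41,500 = $3,500.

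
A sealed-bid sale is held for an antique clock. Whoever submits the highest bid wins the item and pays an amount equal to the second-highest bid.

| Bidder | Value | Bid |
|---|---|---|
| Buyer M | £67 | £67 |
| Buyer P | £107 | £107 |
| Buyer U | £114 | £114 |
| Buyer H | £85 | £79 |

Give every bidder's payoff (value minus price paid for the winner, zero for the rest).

Sorted high to low: Buyer U £114 > Buyer P £107 > Buyer H £79 > Buyer M £67.
Buyer U has the top bid and wins; the price is the second-highest bid, £107.
Buyer U's payoff = £114 − £107 = £7. All other bidders lose, so their payoff is 0.

Buyer M £0, Buyer P £0, Buyer U £7, Buyer H £0.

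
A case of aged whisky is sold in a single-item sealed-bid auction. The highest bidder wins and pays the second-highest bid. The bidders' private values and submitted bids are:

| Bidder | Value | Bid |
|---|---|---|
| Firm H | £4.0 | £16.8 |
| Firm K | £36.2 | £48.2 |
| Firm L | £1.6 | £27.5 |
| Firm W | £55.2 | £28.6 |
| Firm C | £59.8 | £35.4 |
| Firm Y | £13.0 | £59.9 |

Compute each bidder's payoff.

Firm H £0.0, Firm K £0.0, Firm L £0.0, Firm W £0.0, Firm C £0.0, Firm Y -£35.2.

Sorted high to low: Firm Y £59.9, then Firm K £48.2, then Firm C £35.4, then Firm W £28.6, then Firm L £27.5, then Firm H £16.8.
Firm Y has the top bid and wins; the price is the second-highest bid, £48.2.
Firm Y's payoff = £13.0 − £48.2 = -£35.2. All other bidders lose, so their payoff is 0.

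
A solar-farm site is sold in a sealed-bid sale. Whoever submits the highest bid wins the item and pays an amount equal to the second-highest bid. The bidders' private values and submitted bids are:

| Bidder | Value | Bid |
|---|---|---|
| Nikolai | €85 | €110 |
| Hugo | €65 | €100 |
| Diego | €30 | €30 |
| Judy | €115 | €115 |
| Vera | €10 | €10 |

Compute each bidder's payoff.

Payoffs: Nikolai €0, Hugo €0, Diego €0, Judy €5, Vera €0.

Sorted high to low: Judy €115 > Nikolai €110 > Hugo €100 > Diego €30 > Vera €10.
Judy has the top bid and wins; the price is the second-highest bid, €110.
Judy's payoff = €115 − €110 = €5. All other bidders lose, so their payoff is 0.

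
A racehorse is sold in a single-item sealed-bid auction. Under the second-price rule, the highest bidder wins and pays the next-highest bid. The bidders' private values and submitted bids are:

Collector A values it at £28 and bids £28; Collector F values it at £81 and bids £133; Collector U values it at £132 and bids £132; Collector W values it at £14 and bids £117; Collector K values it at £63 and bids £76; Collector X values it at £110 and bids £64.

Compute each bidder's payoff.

Ordered from highest: Collector F £133; Collector U £132; Collector W £117; Collector K £76; Collector X £64; Collector A £28.
Collector F has the top bid and wins; the price is the second-highest bid, £132.
Collector F's payoff = £81 − £132 = -£51. All other bidders lose, so their payoff is 0.

Payoffs: Collector A £0, Collector F -£51, Collector U £0, Collector W £0, Collector K £0, Collector X £0.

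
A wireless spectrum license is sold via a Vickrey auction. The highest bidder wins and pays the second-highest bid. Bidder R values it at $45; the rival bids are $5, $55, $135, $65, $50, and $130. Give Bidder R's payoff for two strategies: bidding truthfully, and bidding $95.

The highest competing bid is $135.
Bidding truthfully at $45: the top bid is $135 (a rival), so Bidder R loses. Payoff = $0.
Bidding $95: the top bid is $135 (a rival), so Bidder R loses. Payoff = $0.

Truthful: $0; alternative: $0.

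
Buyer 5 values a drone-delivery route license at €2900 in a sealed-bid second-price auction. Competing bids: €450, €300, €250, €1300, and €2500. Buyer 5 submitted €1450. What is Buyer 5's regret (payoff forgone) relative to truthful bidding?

The highest competing bid is €2500.
Bidding truthfully at €2900: Buyer 5 has the top bid, wins, and pays the second-highest bid €2500. Payoff = €2900 − €2500 = €400.
Bidding €1450: the top bid is €2500 (a rival), so Buyer 5 loses. Payoff = €0.
Regret = truthful payoff − actual payoff = €400 − €0 = €400.

Regret: €400.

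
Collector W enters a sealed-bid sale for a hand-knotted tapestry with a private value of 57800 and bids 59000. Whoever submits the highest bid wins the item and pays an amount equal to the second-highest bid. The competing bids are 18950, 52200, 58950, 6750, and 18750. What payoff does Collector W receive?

-1150

Highest competing bid: 58950.
Collector W's bid 59000 is the highest overall, so Collector W wins and pays the second-highest bid, 58950.
Payoff = value − price = 57800 − 58950 = -1150.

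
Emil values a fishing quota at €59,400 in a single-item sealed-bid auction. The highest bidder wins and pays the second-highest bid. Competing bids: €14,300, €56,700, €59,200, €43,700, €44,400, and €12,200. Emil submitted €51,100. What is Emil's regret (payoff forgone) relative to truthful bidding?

€200

The highest competing bid is €59,200.
Bidding truthfully at €59,400: Emil has the top bid, wins, and pays the second-highest bid €59,200. Payoff = €59,400 − €59,200 = €200.
Bidding €51,100: the top bid is €59,200 (a rival), so Emil loses. Payoff = €0.
Regret = truthful payoff − actual payoff = €200 − €0 = €200.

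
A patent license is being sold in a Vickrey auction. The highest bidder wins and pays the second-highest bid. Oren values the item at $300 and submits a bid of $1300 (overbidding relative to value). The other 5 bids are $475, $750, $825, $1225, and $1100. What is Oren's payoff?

Payoff = -$925.

Highest competing bid: $1225.
Oren's bid $1300 is the highest overall, so Oren wins and pays the second-highest bid, $1225.
Payoff = value − price = $300 − $1225 = -$925.
Overbidding won the item at a price above value — truthful bidding would have avoided this loss.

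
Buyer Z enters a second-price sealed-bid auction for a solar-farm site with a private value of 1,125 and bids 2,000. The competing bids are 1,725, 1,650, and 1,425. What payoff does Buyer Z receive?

Highest competing bid: 1,725.
Buyer Z's bid 2,000 is the highest overall, so Buyer Z wins and pays the second-highest bid, 1,725.
Payoff = value − price = 1,125 − 1,725 = -600.
Overbidding won the item at a price above value — truthful bidding would have avoided this loss.

-600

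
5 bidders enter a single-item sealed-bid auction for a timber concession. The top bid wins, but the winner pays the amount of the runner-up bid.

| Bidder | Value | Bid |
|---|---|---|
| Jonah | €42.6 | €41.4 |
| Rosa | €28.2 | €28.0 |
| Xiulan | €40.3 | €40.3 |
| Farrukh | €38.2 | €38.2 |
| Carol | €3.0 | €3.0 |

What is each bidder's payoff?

Ordered from highest: Jonah €41.4 > Xiulan €40.3 > Farrukh €38.2 > Rosa €28.0 > Carol €3.0.
Jonah has the top bid and wins; the price is the second-highest bid, €40.3.
Jonah's payoff = €42.6 − €40.3 = €2.3. All other bidders lose, so their payoff is 0.

Payoffs: Jonah €2.3, Rosa €0.0, Xiulan €0.0, Farrukh €0.0, Carol €0.0.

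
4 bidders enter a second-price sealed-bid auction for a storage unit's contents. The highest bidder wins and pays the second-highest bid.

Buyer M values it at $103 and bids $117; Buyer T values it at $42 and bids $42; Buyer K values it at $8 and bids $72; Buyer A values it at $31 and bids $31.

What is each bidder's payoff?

Ordered from highest: Buyer M $117, then Buyer K $72, then Buyer T $42, then Buyer A $31.
Buyer M has the top bid and wins; the price is the second-highest bid, $72.
Buyer M's payoff = $103 − $72 = $31. All other bidders lose, so their payoff is 0.

Buyer M $31, Buyer T $0, Buyer K $0, Buyer A $0.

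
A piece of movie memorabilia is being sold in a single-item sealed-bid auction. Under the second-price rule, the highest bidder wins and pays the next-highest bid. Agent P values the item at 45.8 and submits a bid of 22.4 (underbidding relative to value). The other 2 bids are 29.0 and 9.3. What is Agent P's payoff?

Highest competing bid: 29.0.
Agent P's bid 22.4 is not the highest, so Agent P loses, pays nothing, and earns zero payoff.

0.0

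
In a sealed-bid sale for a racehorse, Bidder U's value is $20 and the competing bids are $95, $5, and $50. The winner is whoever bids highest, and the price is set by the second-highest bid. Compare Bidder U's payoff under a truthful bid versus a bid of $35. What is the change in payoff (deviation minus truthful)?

Change in payoff: $0.

The highest competing bid is $95.
Bidding truthfully at $20: the top bid is $95 (a rival), so Bidder U loses. Payoff = $0.
Bidding $35: the top bid is $95 (a rival), so Bidder U loses. Payoff = $0.
Change = $0 − $0 = $0.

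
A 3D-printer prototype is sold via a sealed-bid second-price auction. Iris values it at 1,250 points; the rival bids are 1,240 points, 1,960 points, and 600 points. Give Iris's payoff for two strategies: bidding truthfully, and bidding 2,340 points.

The highest competing bid is 1,960 points.
Bidding truthfully at 1,250 points: the top bid is 1,960 points (a rival), so Iris loses. Payoff = 0 points.
Bidding 2,340 points: Iris has the top bid, wins, and pays the second-highest bid 1,960 points. Payoff = 1,250 points − 1,960 points = -710 points.

(a) 0 points  (b) -710 points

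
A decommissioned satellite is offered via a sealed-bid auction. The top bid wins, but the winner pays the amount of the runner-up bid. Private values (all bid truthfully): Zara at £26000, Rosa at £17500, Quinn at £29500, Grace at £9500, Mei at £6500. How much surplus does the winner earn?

Sorted high to low: Quinn £29500; Zara £26000; Rosa £17500; Grace £9500; Mei £6500.
Quinn wins with the top bid and pays the second-highest, £26000.
Surplus = £29500 − £26000 = £3500.

Winner's surplus: £3500.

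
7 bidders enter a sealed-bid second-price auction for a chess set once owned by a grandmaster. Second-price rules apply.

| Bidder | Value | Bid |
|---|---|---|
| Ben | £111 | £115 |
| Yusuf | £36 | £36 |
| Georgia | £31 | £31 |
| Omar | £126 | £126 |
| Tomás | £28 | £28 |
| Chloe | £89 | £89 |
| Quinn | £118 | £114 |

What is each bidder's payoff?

Ordered from highest: Omar £126 > Ben £115 > Quinn £114 > Chloe £89 > Yusuf £36 > Georgia £31 > Tomás £28.
Omar has the top bid and wins; the price is the second-highest bid, £115.
Omar's payoff = £126 − £115 = £11. All other bidders lose, so their payoff is 0.

Ben £0, Yusuf £0, Georgia £0, Omar £11, Tomás £0, Chloe £0, Quinn £0.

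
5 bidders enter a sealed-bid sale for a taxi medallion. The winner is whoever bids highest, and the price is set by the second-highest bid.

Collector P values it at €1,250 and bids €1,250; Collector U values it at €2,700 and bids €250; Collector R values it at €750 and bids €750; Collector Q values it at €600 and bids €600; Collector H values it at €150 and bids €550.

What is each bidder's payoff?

Sorted high to low: Collector P €1,250, then Collector R €750, then Collector Q €600, then Collector H €550, then Collector U €250.
Collector P has the top bid and wins; the price is the second-highest bid, €750.
Collector P's payoff = €1,250 − €750 = €500. All other bidders lose, so their payoff is 0.

Payoffs: Collector P €500, Collector U €0, Collector R €0, Collector Q €0, Collector H €0.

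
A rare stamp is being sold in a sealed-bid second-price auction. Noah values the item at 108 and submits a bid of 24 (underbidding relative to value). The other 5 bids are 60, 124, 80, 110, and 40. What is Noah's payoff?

Highest competing bid: 124.
Noah's bid 24 is not the highest, so Noah loses, pays nothing, and earns zero payoff.

Noah's payoff: 0.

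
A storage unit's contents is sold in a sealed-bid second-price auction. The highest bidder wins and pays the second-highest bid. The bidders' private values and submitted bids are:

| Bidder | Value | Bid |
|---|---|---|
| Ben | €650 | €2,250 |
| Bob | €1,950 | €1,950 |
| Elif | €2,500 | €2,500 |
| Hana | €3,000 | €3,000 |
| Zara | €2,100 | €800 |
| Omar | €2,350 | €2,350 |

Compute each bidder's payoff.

Bids in descending order: Hana €3,000, then Elif €2,500, then Omar €2,350, then Ben €2,250, then Bob €1,950, then Zara €800.
Hana has the top bid and wins; the price is the second-highest bid, €2,500.
Hana's payoff = €3,000 − €2,500 = €500. All other bidders lose, so their payoff is 0.

Ben €0, Bob €0, Elif €0, Hana €500, Zara €0, Omar €0.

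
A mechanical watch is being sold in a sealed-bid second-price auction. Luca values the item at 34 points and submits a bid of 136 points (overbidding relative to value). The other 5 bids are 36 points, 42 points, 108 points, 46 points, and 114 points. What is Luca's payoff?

Highest competing bid: 114 points.
Luca's bid 136 points is the highest overall, so Luca wins and pays the second-highest bid, 114 points.
Payoff = value − price = 34 points − 114 points = -80 points.
Overbidding won the item at a price above value — truthful bidding would have avoided this loss.

Luca's payoff: -80 points.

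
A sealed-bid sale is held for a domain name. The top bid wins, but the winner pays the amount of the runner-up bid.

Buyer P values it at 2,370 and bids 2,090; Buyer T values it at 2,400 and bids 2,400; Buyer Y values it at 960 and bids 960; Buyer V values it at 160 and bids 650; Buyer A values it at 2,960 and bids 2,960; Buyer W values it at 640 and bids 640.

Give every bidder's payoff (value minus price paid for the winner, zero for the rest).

Sorted high to low: Buyer A 2,960, then Buyer T 2,400, then Buyer P 2,090, then Buyer Y 960, then Buyer V 650, then Buyer W 640.
Buyer A has the top bid and wins; the price is the second-highest bid, 2,400.
Buyer A's payoff = 2,960 − 2,400 = 560. All other bidders lose, so their payoff is 0.

Payoffs: Buyer P 0, Buyer T 0, Buyer Y 0, Buyer V 0, Buyer A 560, Buyer W 0.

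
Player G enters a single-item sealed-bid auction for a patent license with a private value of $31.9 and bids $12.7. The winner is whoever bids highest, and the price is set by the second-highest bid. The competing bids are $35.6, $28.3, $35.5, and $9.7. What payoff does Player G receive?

Payoff = $0.0.

Highest competing bid: $35.6.
Player G's bid $12.7 is not the highest, so Player G loses, pays nothing, and earns zero payoff.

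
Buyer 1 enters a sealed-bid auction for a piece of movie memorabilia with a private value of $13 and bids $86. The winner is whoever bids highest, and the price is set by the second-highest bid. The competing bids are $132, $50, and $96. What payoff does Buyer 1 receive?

The bidder's payoff: $0.

Highest competing bid: $132.
Buyer 1's bid $86 is not the highest, so Buyer 1 loses, pays nothing, and earns zero payoff.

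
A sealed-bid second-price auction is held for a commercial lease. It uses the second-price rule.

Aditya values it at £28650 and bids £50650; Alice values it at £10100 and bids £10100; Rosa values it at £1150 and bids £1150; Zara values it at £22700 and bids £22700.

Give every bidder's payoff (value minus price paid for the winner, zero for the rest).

Ordered from highest: Aditya £50650 > Zara £22700 > Alice £10100 > Rosa £1150.
Aditya has the top bid and wins; the price is the second-highest bid, £22700.
Aditya's payoff = £28650 − £22700 = £5950. All other bidders lose, so their payoff is 0.

Payoffs: Aditya £5950, Alice £0, Rosa £0, Zara £0.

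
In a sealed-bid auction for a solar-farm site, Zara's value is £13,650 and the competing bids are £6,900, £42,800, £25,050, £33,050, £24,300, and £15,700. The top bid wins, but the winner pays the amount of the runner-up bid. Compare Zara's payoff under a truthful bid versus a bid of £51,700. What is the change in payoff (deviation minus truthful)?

The highest competing bid is £42,800.
Bidding truthfully at £13,650: the top bid is £42,800 (a rival), so Zara loses. Payoff = £0.
Bidding £51,700: Zara has the top bid, wins, and pays the second-highest bid £42,800. Payoff = £13,650 − £42,800 = -£29,150.
Change = -£29,150 − £0 = -£29,150.
This is the dominant-strategy logic: truthful bidding weakly beats any alternative.

-£29,150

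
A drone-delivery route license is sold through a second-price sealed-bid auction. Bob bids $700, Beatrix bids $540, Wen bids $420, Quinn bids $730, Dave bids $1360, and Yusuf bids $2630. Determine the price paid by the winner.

Bids in descending order: Yusuf $2630 > Dave $1360 > Quinn $730 > Bob $700 > Beatrix $540 > Wen $420.
Yusuf has the highest bid, so Yusuf wins.
The second-highest bid is $1360, so that is what Yusuf pays.

The winner pays $1360.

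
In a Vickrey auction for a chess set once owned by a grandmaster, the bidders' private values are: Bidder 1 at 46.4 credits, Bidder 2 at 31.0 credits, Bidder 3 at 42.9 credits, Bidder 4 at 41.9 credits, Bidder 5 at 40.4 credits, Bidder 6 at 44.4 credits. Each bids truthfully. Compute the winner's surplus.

Sorted high to low: Bidder 1 46.4 credits > Bidder 6 44.4 credits > Bidder 3 42.9 credits > Bidder 4 41.9 credits > Bidder 5 40.4 credits > Bidder 2 31.0 credits.
Bidder 1 wins with the top bid and pays the second-highest, 44.4 credits.
Surplus = 46.4 credits − 44.4 credits = 2.0 credits.

Surplus = 2.0 credits.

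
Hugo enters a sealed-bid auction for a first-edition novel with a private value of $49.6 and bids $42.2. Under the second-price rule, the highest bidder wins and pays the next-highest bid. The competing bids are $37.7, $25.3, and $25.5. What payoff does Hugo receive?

$11.9

Highest competing bid: $37.7.
Hugo's bid $42.2 is the highest overall, so Hugo wins and pays the second-highest bid, $37.7.
Payoff = value − price = $49.6 − $37.7 = $11.9.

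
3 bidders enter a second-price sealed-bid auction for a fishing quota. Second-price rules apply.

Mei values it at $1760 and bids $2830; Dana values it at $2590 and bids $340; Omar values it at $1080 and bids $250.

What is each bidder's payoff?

Sorted high to low: Mei $2830, then Dana $340, then Omar $250.
Mei has the top bid and wins; the price is the second-highest bid, $340.
Mei's payoff = $1760 − $340 = $1420. All other bidders lose, so their payoff is 0.

Payoffs: Mei $1420, Dana $0, Omar $0.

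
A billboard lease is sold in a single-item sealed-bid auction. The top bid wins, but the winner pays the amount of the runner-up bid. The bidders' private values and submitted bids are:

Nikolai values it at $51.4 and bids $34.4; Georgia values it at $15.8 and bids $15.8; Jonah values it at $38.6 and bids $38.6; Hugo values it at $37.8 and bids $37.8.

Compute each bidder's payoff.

Ordered from highest: Jonah $38.6; Hugo $37.8; Nikolai $34.4; Georgia $15.8.
Jonah has the top bid and wins; the price is the second-highest bid, $37.8.
Jonah's payoff = $38.6 − $37.8 = $0.8. All other bidders lose, so their payoff is 0.

Nikolai $0.0, Georgia $0.0, Jonah $0.8, Hugo $0.0.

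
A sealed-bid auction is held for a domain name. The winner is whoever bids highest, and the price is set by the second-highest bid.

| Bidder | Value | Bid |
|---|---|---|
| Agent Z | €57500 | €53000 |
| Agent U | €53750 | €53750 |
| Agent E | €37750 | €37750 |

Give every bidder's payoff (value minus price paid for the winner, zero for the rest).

Ordered from highest: Agent U €53750 > Agent Z €53000 > Agent E €37750.
Agent U has the top bid and wins; the price is the second-highest bid, €53000.
Agent U's payoff = €53750 − €53000 = €750. All other bidders lose, so their payoff is 0.

Payoffs: Agent Z €0, Agent U €750, Agent E €0.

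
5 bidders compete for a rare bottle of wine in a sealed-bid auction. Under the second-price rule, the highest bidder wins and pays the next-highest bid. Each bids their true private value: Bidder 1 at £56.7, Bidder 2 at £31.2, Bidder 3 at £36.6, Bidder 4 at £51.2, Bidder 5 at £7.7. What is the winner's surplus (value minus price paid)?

Bids in descending order: Bidder 1 £56.7; Bidder 4 £51.2; Bidder 3 £36.6; Bidder 2 £31.2; Bidder 5 £7.7.
Bidder 1 wins with the top bid and pays the second-highest, £51.2.
Surplus = £56.7 − £51.2 = £5.5.

Winner's surplus: £5.5.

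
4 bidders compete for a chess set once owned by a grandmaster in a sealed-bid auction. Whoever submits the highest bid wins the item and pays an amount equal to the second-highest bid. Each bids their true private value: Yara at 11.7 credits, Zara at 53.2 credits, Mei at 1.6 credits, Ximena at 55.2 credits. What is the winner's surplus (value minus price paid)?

Ranking the bids: Ximena 55.2 credits, then Zara 53.2 credits, then Yara 11.7 credits, then Mei 1.6 credits.
Ximena wins with the top bid and pays the second-highest, 53.2 credits.
Surplus = 55.2 credits − 53.2 credits = 2.0 credits.

Winner's surplus: 2.0 credits.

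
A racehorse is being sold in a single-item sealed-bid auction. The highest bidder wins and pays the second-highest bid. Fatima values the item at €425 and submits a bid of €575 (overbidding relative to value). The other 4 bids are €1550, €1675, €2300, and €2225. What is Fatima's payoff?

Fatima's payoff: €0.

Highest competing bid: €2300.
Fatima's bid €575 is not the highest, so Fatima loses, pays nothing, and earns zero payoff.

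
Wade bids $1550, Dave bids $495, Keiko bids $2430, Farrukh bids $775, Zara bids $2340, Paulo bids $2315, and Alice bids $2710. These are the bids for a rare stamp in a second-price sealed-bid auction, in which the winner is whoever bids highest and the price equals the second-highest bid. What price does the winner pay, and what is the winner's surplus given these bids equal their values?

The winner pays $2430 for a surplus of $280.

Ordered from highest: Alice $2710, then Keiko $2430, then Zara $2340, then Paulo $2315, then Wade $1550, then Farrukh $775, then Dave $495.
Alice is the highest bidder, so Alice wins.
Under the second-price rule, the price is the second-highest bid: $2430.
Surplus = $2710 − $2430 = $280.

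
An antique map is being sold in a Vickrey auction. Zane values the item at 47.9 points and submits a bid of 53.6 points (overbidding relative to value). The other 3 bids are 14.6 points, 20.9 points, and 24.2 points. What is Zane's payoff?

Highest competing bid: 24.2 points.
Zane's bid 53.6 points is the highest overall, so Zane wins and pays the second-highest bid, 24.2 points.
Payoff = value − price = 47.9 points − 24.2 points = 23.7 points.

Payoff = 23.7 points.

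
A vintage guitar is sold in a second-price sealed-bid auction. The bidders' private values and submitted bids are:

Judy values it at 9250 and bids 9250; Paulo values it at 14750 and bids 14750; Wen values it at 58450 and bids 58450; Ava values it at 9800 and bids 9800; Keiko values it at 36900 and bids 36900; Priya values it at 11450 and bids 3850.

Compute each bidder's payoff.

Sorted high to low: Wen 58450, then Keiko 36900, then Paulo 14750, then Ava 9800, then Judy 9250, then Priya 3850.
Wen has the top bid and wins; the price is the second-highest bid, 36900.
Wen's payoff = 58450 − 36900 = 21550. All other bidders lose, so their payoff is 0.

Payoffs: Judy 0, Paulo 0, Wen 21550, Ava 0, Keiko 0, Priya 0.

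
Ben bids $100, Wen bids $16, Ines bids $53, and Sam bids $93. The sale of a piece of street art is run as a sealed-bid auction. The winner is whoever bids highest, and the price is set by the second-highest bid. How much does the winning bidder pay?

$93

Bids in descending order: Ben $100, then Sam $93, then Ines $53, then Wen $16.
Ben has the highest bid, so Ben wins.
The second-highest bid is $93, so that is what Ben pays.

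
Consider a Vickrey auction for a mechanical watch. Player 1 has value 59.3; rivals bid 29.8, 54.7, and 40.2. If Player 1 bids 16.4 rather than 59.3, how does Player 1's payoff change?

The highest competing bid is 54.7.
Bidding truthfully at 59.3: Player 1 has the top bid, wins, and pays the second-highest bid 54.7. Payoff = 59.3 − 54.7 = 4.6.
Bidding 16.4: the top bid is 54.7 (a rival), so Player 1 loses. Payoff = 0.0.
Change = 0.0 − 4.6 = -4.6.
Deviating from a truthful bid can only lose payoff in a second-price auction — never gain.

-4.6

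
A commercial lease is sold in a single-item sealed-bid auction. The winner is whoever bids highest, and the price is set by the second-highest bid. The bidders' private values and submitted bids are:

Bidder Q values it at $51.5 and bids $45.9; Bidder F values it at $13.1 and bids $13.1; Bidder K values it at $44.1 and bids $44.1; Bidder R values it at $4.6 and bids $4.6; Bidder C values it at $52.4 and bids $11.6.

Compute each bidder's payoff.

Bids in descending order: Bidder Q $45.9 > Bidder K $44.1 > Bidder F $13.1 > Bidder C $11.6 > Bidder R $4.6.
Bidder Q has the top bid and wins; the price is the second-highest bid, $44.1.
Bidder Q's payoff = $51.5 − $44.1 = $7.4. All other bidders lose, so their payoff is 0.

Payoffs: Bidder Q $7.4, Bidder F $0.0, Bidder K $0.0, Bidder R $0.0, Bidder C $0.0.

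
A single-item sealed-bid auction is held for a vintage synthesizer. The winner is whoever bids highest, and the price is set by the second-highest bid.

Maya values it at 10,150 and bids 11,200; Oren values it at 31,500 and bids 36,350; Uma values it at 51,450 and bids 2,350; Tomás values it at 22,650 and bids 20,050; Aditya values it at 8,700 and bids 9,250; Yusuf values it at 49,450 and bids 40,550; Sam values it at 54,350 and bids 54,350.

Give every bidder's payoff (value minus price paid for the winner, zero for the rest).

Bids in descending order: Sam 54,350; Yusuf 40,550; Oren 36,350; Tomás 20,050; Maya 11,200; Aditya 9,250; Uma 2,350.
Sam has the top bid and wins; the price is the second-highest bid, 40,550.
Sam's payoff = 54,350 − 40,550 = 13,800. All other bidders lose, so their payoff is 0.

Payoffs: Maya 0, Oren 0, Uma 0, Tomás 0, Aditya 0, Yusuf 0, Sam 13,800.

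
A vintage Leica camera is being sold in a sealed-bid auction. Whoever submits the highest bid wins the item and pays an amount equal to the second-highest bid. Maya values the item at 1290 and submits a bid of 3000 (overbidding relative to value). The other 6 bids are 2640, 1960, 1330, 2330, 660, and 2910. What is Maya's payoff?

Highest competing bid: 2910.
Maya's bid 3000 is the highest overall, so Maya wins and pays the second-highest bid, 2910.
Payoff = value − price = 1290 − 2910 = -1620.

Maya's payoff: -1620.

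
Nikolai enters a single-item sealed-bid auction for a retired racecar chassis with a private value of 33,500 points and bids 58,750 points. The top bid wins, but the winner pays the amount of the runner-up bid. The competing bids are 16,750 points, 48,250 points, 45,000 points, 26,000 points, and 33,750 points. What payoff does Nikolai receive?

Highest competing bid: 48,250 points.
Nikolai's bid 58,750 points is the highest overall, so Nikolai wins and pays the second-highest bid, 48,250 points.
Payoff = value − price = 33,500 points − 48,250 points = -14,750 points.
Overbidding won the item at a price above value — truthful bidding would have avoided this loss.

Payoff = -14,750 points.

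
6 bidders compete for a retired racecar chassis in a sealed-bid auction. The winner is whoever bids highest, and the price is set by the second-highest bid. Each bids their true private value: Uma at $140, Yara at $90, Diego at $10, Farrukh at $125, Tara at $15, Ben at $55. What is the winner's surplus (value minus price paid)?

Winner's surplus: $15.

Ranking the bids: Uma $140; Farrukh $125; Yara $90; Ben $55; Tara $15; Diego $10.
Uma wins with the top bid and pays the second-highest, $125.
Surplus = $140 − $125 = $15.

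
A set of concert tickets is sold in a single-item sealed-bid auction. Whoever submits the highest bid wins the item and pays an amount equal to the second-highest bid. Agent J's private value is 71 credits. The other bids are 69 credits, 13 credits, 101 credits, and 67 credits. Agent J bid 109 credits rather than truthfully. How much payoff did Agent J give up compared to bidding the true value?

Regret: 30 credits.

The highest competing bid is 101 credits.
Bidding truthfully at 71 credits: the top bid is 101 credits (a rival), so Agent J loses. Payoff = 0 credits.
Bidding 109 credits: Agent J has the top bid, wins, and pays the second-highest bid 101 credits. Payoff = 71 credits − 101 credits = -30 credits.
Regret = truthful payoff − actual payoff = 0 credits − -30 credits = 30 credits.
Deviating from a truthful bid can only lose payoff in a second-price auction — never gain.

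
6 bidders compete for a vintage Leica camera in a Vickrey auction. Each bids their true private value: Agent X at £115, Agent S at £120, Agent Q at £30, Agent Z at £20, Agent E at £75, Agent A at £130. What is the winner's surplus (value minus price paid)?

Bids in descending order: Agent A £130, then Agent S £120, then Agent X £115, then Agent E £75, then Agent Q £30, then Agent Z £20.
Agent A wins with the top bid and pays the second-highest, £120.
Surplus = £130 − £120 = £10.

£10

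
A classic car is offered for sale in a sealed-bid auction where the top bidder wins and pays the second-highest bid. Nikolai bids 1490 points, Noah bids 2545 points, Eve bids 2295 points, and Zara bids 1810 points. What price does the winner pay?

Price paid: 2295 points.

Bids in descending order: Noah 2545 points; Eve 2295 points; Zara 1810 points; Nikolai 1490 points.
Noah is the highest bidder, so Noah wins.
Under the second-price rule, the price is the second-highest bid: 2295 points.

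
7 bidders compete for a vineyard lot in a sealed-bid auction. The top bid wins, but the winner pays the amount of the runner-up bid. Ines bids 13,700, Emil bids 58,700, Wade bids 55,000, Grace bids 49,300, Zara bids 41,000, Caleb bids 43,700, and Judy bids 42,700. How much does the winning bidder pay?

The winner pays 55,000.

Bids in descending order: Emil 58,700; Wade 55,000; Grace 49,300; Caleb 43,700; Judy 42,700; Zara 41,000; Ines 13,700.
Emil has the highest bid, so Emil wins.
The second-highest bid is 55,000, so that is what Emil pays.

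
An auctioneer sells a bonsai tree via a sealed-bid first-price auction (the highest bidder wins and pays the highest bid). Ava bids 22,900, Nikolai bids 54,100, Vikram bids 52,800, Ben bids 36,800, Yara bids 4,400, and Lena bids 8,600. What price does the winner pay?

Ranking the bids: Nikolai 54,100, then Vikram 52,800, then Ben 36,800, then Ava 22,900, then Lena 8,600, then Yara 4,400.
Nikolai is the highest bidder, so Nikolai wins.
Under the first-price rule, the price is the highest bid: 54,100.

Price paid: 54,100.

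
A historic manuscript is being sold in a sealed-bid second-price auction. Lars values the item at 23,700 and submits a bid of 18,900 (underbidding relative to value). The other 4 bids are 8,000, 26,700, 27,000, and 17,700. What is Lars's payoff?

Highest competing bid: 27,000.
Lars's bid 18,900 is not the highest, so Lars loses, pays nothing, and earns zero payoff.

0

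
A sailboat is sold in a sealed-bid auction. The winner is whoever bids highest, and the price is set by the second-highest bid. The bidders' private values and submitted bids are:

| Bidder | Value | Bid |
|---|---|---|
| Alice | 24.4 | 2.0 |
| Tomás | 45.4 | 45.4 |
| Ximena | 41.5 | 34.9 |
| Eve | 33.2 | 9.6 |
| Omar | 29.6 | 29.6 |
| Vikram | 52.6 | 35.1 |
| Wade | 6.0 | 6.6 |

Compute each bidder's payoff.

Payoffs: Alice 0.0, Tomás 10.3, Ximena 0.0, Eve 0.0, Omar 0.0, Vikram 0.0, Wade 0.0.

Ordered from highest: Tomás 45.4, then Vikram 35.1, then Ximena 34.9, then Omar 29.6, then Eve 9.6, then Wade 6.6, then Alice 2.0.
Tomás has the top bid and wins; the price is the second-highest bid, 35.1.
Tomás's payoff = 45.4 − 35.1 = 10.3. All other bidders lose, so their payoff is 0.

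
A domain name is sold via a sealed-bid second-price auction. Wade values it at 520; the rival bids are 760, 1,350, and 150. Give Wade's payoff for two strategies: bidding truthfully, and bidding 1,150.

Truthful: 0; alternative: 0.

The highest competing bid is 1,350.
Bidding truthfully at 520: the top bid is 1,350 (a rival), so Wade loses. Payoff = 0.
Bidding 1,150: the top bid is 1,350 (a rival), so Wade loses. Payoff = 0.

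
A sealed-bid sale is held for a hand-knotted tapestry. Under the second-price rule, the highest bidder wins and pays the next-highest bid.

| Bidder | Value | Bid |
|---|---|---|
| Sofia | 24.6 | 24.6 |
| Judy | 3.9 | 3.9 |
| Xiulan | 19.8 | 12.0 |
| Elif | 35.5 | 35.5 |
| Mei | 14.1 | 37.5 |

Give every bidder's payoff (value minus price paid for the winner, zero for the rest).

Bids in descending order: Mei 37.5 > Elif 35.5 > Sofia 24.6 > Xiulan 12.0 > Judy 3.9.
Mei has the top bid and wins; the price is the second-highest bid, 35.5.
Mei's payoff = 14.1 − 35.5 = -21.4. All other bidders lose, so their payoff is 0.

Sofia 0.0, Judy 0.0, Xiulan 0.0, Elif 0.0, Mei -21.4.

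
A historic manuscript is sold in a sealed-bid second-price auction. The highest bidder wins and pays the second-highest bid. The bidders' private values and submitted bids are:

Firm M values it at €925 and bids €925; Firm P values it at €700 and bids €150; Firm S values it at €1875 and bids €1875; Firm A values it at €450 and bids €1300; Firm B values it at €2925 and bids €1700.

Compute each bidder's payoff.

Payoffs: Firm M €0, Firm P €0, Firm S €175, Firm A €0, Firm B €0.

Sorted high to low: Firm S €1875; Firm B €1700; Firm A €1300; Firm M €925; Firm P €150.
Firm S has the top bid and wins; the price is the second-highest bid, €1700.
Firm S's payoff = €1875 − €1700 = €175. All other bidders lose, so their payoff is 0.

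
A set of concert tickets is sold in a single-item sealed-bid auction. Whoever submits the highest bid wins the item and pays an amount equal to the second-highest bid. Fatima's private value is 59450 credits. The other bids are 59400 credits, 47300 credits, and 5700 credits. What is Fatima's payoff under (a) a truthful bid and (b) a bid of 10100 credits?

(a) 50 credits  (b) 0 credits

The highest competing bid is 59400 credits.
Bidding truthfully at 59450 credits: Fatima has the top bid, wins, and pays the second-highest bid 59400 credits. Payoff = 59450 credits − 59400 credits = 50 credits.
Bidding 10100 credits: the top bid is 59400 credits (a rival), so Fatima loses. Payoff = 0 credits.
Deviating from a truthful bid can only lose payoff in a second-price auction — never gain.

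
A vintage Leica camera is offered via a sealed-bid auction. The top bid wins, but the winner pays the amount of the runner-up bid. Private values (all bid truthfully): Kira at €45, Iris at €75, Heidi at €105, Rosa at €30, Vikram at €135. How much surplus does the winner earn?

Surplus = €30.

Ordered from highest: Vikram €135 > Heidi €105 > Iris €75 > Kira €45 > Rosa €30.
Vikram wins with the top bid and pays the second-highest, €105.
Surplus = €135 − €105 = €30.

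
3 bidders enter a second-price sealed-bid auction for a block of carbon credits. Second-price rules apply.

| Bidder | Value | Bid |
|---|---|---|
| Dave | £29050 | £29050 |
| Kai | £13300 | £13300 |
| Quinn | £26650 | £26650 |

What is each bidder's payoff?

Ranking the bids: Dave £29050 > Quinn £26650 > Kai £13300.
Dave has the top bid and wins; the price is the second-highest bid, £26650.
Dave's payoff = £29050 − £26650 = £2400. All other bidders lose, so their payoff is 0.

Payoffs: Dave £2400, Kai £0, Quinn £0.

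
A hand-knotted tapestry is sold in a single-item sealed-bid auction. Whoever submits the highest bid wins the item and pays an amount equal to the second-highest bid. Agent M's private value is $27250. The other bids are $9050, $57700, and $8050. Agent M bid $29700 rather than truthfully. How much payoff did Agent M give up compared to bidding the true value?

The highest competing bid is $57700.
Bidding truthfully at $27250: the top bid is $57700 (a rival), so Agent M loses. Payoff = $0.
Bidding $29700: the top bid is $57700 (a rival), so Agent M loses. Payoff = $0.
Regret = truthful payoff − actual payoff = $0 − $0 = $0.
The bid only affects whether you win, not the price — here both bids land on the same side of the top rival bid, so the deviation is payoff-neutral.

$0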